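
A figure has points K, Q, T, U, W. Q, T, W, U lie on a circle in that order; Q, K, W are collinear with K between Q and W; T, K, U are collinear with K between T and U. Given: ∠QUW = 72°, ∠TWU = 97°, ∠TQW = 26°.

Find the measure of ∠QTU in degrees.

∠QTU = 51°

1. ∠QTW = 108°  [cyclic QTWU, opposite ∠T+∠U]
2. ∠TQU = 83°  [cyclic QTWU, opposite ∠Q+∠W]
3. ∠QWT = 46°  [△QTW]
4. ∠QUT = 46°  [same arc QT]
5. ∠QTU = 51°  [△QTU]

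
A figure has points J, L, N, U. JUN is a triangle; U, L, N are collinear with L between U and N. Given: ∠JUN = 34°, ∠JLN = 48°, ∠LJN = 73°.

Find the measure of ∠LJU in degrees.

1. ∠JUL = 34°  [L on ray UN]
2. ∠JLU = 132°  [linear pair at L on UN]
3. ∠LJU = 14°  [△JUL]

∠LJU = 14°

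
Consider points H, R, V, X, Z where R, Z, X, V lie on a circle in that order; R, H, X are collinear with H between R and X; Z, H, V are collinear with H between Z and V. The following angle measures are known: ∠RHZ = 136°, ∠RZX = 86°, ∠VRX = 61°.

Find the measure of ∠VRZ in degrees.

1. ∠VHX = 136°  [vertical angles at H]
2. ∠RVX = 94°  [cyclic RZXV, opposite ∠Z+∠V]
3. ∠VZX = 61°  [same arc XV]
4. ∠RXV = 25°  [△RXV]
5. ∠XVZ = 19°  [△XHV]
6. ∠VXZ = 100°  [△ZXV]
7. ∠VRZ = 80°  [cyclic RZXV, opposite ∠R+∠X]

∠VRZ = 80°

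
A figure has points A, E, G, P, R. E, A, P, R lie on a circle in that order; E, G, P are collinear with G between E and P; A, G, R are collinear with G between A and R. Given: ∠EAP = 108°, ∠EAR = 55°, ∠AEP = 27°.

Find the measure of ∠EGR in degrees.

∠EGR = 82°

1. ∠ERP = 72°  [cyclic EAPR, opposite ∠A+∠R]
2. ∠APE = 45°  [△EAP]
3. ∠EPR = 55°  [same arc ER]
4. ∠PER = 53°  [△EPR]
5. ∠ARE = 45°  [same arc EA]
6. ∠EGR = 82°  [△EGR]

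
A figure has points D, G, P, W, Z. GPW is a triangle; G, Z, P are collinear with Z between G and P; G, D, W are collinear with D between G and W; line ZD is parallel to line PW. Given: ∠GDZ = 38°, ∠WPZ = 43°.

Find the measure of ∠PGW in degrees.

∠PGW = 99°

1. ∠GWP = 38°  [ZD∥PW, corresponding at D]
2. ∠GPW = 43°  [Z on ray PG]
3. ∠PGW = 99°  [△GPW]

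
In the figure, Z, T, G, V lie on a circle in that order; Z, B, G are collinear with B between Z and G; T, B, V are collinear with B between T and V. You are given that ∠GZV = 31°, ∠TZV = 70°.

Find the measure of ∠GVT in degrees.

1. ∠GTV = 31°  [same arc GV]
2. ∠TGV = 110°  [cyclic ZTGV, opposite ∠Z+∠G]
3. ∠GVT = 39°  [△TGV]

∠GVT = 39°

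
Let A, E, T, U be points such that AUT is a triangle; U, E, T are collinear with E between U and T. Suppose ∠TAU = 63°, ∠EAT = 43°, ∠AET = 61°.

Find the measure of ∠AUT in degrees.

∠AUT = 41°

1. ∠ATE = 76°  [△AET]
2. ∠ATU = 76°  [E on ray TU]
3. ∠AUT = 41°  [△AUT]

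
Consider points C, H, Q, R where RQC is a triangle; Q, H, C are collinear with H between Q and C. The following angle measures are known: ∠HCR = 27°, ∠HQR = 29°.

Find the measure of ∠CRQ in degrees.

1. ∠QCR = 27°  [H on ray CQ]
2. ∠CQR = 29°  [H on ray QC]
3. ∠CRQ = 124°  [△RQC]

∠CRQ = 124°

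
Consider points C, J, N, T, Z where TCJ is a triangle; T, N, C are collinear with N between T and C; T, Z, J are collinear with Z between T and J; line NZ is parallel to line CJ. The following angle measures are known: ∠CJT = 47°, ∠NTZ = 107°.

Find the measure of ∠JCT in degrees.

∠JCT = 26°

1. ∠NZT = 47°  [NZ∥CJ, corresponding at Z]
2. ∠TNZ = 26°  [△TNZ]
3. ∠JCT = 26°  [NZ∥CJ, corresponding at N]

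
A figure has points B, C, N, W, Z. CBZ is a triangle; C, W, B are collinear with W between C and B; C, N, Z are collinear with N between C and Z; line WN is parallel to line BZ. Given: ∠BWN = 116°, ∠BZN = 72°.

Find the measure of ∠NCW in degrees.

∠NCW = 44°

1. ∠CWN = 64°  [linear pair at W on CB]
2. ∠BZC = 72°  [N on ray ZC]
3. ∠CBZ = 64°  [WN∥BZ, corresponding at W]
4. ∠BCZ = 44°  [△CBZ]
5. ∠NCW = 44°  [W on CB, N on CZ]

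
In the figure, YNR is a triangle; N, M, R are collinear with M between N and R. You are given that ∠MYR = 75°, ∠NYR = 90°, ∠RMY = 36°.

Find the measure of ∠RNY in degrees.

1. ∠MRY = 69°  [△YMR]
2. ∠NRY = 69°  [M on ray RN]
3. ∠RNY = 21°  [△YNR]

∠RNY = 21°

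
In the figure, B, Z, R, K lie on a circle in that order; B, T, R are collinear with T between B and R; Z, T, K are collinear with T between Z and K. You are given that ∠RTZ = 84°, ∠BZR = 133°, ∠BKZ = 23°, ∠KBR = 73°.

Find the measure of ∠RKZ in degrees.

1. ∠BTK = 84°  [vertical angles at T]
2. ∠BKR = 47°  [cyclic BZRK, opposite ∠Z+∠K]
3. ∠BRK = 60°  [△BRK]
4. ∠KTR = 96°  [linear pair at T on BR]
5. ∠RKZ = 24°  [△RTK]

∠RKZ = 24°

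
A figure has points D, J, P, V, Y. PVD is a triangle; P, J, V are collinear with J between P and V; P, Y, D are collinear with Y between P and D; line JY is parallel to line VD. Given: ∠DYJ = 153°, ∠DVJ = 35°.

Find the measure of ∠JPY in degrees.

1. ∠JYP = 27°  [linear pair at Y on PD]
2. ∠DVP = 35°  [J on ray VP]
3. ∠PDV = 27°  [JY∥VD, corresponding at Y]
4. ∠DPV = 118°  [△PVD]
5. ∠JPY = 118°  [J on PV, Y on PD]

∠JPY = 118°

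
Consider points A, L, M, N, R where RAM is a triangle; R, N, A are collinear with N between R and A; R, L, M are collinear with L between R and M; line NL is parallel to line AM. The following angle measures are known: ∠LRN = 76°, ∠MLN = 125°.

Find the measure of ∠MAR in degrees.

1. ∠NLR = 55°  [linear pair at L on RM]
2. ∠LNR = 49°  [△RNL]
3. ∠MAR = 49°  [NL∥AM, corresponding at N]

∠MAR = 49°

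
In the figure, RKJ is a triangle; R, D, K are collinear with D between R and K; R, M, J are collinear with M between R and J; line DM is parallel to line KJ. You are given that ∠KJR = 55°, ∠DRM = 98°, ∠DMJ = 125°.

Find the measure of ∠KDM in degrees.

∠KDM = 153°

1. ∠DMR = 55°  [DM∥KJ, corresponding at M]
2. ∠MDR = 27°  [△RDM]
3. ∠KDM = 153°  [linear pair at D on RK]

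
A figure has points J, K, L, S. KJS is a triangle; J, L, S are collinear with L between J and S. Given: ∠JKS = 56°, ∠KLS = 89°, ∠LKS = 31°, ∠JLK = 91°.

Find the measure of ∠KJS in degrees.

∠KJS = 64°

1. ∠KSL = 60°  [△KLS]
2. ∠JSK = 60°  [L on ray SJ]
3. ∠KJS = 64°  [△KJS]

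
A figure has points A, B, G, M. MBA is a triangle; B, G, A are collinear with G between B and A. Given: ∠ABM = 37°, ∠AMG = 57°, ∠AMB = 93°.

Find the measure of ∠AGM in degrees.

1. ∠BAM = 50°  [△MBA]
2. ∠GAM = 50°  [G on ray AB]
3. ∠AGM = 73°  [△MGA]

∠AGM = 73°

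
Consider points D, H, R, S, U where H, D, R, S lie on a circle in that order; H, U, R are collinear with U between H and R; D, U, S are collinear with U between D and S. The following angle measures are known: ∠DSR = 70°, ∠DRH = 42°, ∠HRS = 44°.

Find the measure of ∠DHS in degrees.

∠DHS = 94°

1. ∠DSH = 42°  [same arc HD]
2. ∠HDS = 44°  [same arc HS]
3. ∠DHS = 94°  [△HDS]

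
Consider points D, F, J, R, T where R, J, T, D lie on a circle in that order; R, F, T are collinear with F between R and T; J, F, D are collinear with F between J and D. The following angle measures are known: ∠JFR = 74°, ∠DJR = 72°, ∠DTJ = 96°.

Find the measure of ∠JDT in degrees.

∠JDT = 34°

1. ∠DFT = 74°  [vertical angles at F]
2. ∠DTR = 72°  [same arc RD]
3. ∠JDT = 34°  [△TFD]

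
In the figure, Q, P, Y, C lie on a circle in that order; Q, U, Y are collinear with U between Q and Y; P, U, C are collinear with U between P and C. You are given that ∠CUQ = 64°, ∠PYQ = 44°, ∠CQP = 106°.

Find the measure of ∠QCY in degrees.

∠QCY = 78°

1. ∠PCQ = 44°  [same arc QP]
2. ∠CPQ = 30°  [△QPC]
3. ∠CQY = 72°  [△QUC]
4. ∠CYQ = 30°  [same arc QC]
5. ∠QCY = 78°  [△QYC]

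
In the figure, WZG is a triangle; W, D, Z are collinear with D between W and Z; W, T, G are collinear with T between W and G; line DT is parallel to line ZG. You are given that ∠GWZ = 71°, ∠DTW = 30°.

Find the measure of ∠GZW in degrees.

1. ∠DWT = 71°  [D on WZ, T on WG]
2. ∠TDW = 79°  [△WDT]
3. ∠GZW = 79°  [DT∥ZG, corresponding at D]

∠GZW = 79°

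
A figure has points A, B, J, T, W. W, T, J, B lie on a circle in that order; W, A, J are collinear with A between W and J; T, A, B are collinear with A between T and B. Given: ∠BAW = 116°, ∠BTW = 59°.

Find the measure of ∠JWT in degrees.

1. ∠JAT = 116°  [vertical angles at A]
2. ∠TAW = 64°  [linear pair at A on WJ]
3. ∠JWT = 57°  [△WAT]

∠JWT = 57°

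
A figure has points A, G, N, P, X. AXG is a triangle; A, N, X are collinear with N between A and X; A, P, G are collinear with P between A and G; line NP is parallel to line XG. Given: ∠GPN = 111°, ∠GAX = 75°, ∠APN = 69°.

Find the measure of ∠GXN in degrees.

1. ∠NAP = 75°  [N on AX, P on AG]
2. ∠ANP = 36°  [△ANP]
3. ∠PNX = 144°  [linear pair at N on AX]
4. ∠GXN = 36°  [NP∥XG, co-interior at X–N]

∠GXN = 36°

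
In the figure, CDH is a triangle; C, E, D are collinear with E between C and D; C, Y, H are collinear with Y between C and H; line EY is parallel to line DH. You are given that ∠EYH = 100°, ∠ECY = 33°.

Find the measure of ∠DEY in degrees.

1. ∠CYE = 80°  [linear pair at Y on CH]
2. ∠CEY = 67°  [△CEY]
3. ∠DEY = 113°  [linear pair at E on CD]

∠DEY = 113°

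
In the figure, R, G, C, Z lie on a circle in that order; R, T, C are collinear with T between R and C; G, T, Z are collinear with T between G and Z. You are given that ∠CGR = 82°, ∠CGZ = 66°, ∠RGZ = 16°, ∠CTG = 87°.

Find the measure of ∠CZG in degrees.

1. ∠GCR = 27°  [△GTC]
2. ∠CRG = 71°  [△RGC]
3. ∠CZG = 71°  [same arc GC]

∠CZG = 71°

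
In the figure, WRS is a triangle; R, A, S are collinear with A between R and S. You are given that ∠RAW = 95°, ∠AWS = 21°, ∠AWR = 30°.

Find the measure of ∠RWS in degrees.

∠RWS = 51°

1. ∠ARW = 55°  [△WRA]
2. ∠SAW = 85°  [linear pair at A on RS]
3. ∠ASW = 74°  [△WAS]
4. ∠SRW = 55°  [A on ray RS]
5. ∠RSW = 74°  [A on ray SR]
6. ∠RWS = 51°  [△WRS]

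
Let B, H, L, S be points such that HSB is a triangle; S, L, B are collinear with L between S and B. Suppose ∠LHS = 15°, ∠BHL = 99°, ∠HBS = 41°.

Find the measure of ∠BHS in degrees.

∠BHS = 114°

1. ∠HBL = 41°  [L on ray BS]
2. ∠BLH = 40°  [△HLB]
3. ∠HLS = 140°  [linear pair at L on SB]
4. ∠HSL = 25°  [△HSL]
5. ∠BSH = 25°  [L on ray SB]
6. ∠BHS = 114°  [△HSB]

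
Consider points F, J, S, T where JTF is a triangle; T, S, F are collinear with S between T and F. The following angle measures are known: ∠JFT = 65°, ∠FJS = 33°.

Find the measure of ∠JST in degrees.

1. ∠JFS = 65°  [S on ray FT]
2. ∠FSJ = 82°  [△JSF]
3. ∠JST = 98°  [linear pair at S on TF]

∠JST = 98°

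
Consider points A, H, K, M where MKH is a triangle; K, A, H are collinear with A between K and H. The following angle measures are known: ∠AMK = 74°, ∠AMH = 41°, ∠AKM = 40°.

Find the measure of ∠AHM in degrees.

1. ∠KAM = 66°  [△MKA]
2. ∠HAM = 114°  [linear pair at A on KH]
3. ∠AHM = 25°  [△MAH]

∠AHM = 25°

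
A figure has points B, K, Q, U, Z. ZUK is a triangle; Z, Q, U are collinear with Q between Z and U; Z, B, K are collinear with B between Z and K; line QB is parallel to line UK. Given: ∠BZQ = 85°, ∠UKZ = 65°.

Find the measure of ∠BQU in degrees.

∠BQU = 150°

1. ∠KZU = 85°  [Q on ZU, B on ZK]
2. ∠KUZ = 30°  [△ZUK]
3. ∠BQZ = 30°  [QB∥UK, corresponding at Q]
4. ∠BQU = 150°  [linear pair at Q on ZU]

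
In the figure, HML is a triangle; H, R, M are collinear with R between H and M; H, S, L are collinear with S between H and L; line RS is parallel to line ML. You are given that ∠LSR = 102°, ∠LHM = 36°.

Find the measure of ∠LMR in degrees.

∠LMR = 66°

1. ∠HSR = 78°  [linear pair at S on HL]
2. ∠RHS = 36°  [R on HM, S on HL]
3. ∠HRS = 66°  [△HRS]
4. ∠MRS = 114°  [linear pair at R on HM]
5. ∠LMR = 66°  [RS∥ML, co-interior at M–R]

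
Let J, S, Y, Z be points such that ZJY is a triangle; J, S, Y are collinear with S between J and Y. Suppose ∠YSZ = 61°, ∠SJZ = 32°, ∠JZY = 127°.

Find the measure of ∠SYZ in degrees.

1. ∠YJZ = 32°  [S on ray JY]
2. ∠JYZ = 21°  [△ZJY]
3. ∠SYZ = 21°  [S on ray YJ]

∠SYZ = 21°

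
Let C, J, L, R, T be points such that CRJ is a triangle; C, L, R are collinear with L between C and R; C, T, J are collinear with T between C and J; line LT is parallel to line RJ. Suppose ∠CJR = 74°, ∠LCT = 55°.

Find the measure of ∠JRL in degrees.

1. ∠CTL = 74°  [LT∥RJ, corresponding at T]
2. ∠CLT = 51°  [△CLT]
3. ∠RLT = 129°  [linear pair at L on CR]
4. ∠JRL = 51°  [LT∥RJ, co-interior at R–L]

∠JRL = 51°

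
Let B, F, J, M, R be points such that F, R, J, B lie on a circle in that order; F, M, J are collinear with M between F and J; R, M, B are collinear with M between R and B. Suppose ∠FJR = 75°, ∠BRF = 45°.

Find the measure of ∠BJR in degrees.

1. ∠FBR = 75°  [same arc FR]
2. ∠BFR = 60°  [△FRB]
3. ∠BJR = 120°  [cyclic FRJB, opposite ∠F+∠J]

∠BJR = 120°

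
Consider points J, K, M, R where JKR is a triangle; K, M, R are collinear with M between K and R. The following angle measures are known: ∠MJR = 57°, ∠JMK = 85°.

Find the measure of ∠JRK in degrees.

∠JRK = 28°

1. ∠JMR = 95°  [linear pair at M on KR]
2. ∠JRM = 28°  [△JMR]
3. ∠JRK = 28°  [M on ray RK]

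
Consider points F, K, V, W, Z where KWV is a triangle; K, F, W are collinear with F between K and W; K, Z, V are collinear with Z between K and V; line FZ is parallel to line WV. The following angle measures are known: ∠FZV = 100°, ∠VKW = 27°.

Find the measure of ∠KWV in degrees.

∠KWV = 73°

1. ∠FZK = 80°  [linear pair at Z on KV]
2. ∠FKZ = 27°  [F on KW, Z on KV]
3. ∠KFZ = 73°  [△KFZ]
4. ∠KWV = 73°  [FZ∥WV, corresponding at F]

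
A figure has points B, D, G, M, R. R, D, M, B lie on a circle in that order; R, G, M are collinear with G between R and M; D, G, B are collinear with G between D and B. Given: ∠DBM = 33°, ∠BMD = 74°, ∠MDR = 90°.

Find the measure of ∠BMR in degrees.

1. ∠BDM = 73°  [△DMB]
2. ∠MBR = 90°  [cyclic RDMB, opposite ∠D+∠B]
3. ∠BRM = 73°  [same arc MB]
4. ∠BMR = 17°  [△RMB]

∠BMR = 17°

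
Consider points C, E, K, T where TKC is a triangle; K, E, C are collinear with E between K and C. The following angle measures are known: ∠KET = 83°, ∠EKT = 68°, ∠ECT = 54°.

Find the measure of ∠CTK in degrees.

1. ∠CKT = 68°  [E on ray KC]
2. ∠KCT = 54°  [E on ray CK]
3. ∠CTK = 58°  [△TKC]

∠CTK = 58°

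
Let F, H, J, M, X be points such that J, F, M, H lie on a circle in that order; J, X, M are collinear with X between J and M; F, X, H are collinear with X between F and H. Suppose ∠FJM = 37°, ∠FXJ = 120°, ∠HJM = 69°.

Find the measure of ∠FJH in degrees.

1. ∠FHM = 37°  [same arc FM]
2. ∠HFM = 69°  [same arc MH]
3. ∠FMH = 74°  [△FMH]
4. ∠FJH = 106°  [cyclic JFMH, opposite ∠J+∠M]

∠FJH = 106°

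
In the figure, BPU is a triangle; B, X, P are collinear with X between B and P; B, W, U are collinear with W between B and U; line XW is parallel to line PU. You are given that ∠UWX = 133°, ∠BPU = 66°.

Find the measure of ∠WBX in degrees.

∠WBX = 67°

1. ∠BWX = 47°  [linear pair at W on BU]
2. ∠BXW = 66°  [XW∥PU, corresponding at X]
3. ∠WBX = 67°  [△BXW]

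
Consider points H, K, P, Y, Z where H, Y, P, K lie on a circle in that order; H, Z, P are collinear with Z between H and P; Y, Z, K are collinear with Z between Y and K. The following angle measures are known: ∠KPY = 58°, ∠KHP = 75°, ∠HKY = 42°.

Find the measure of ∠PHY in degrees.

∠PHY = 47°

1. ∠KYP = 75°  [same arc PK]
2. ∠PKY = 47°  [△YPK]
3. ∠PHY = 47°  [same arc YP]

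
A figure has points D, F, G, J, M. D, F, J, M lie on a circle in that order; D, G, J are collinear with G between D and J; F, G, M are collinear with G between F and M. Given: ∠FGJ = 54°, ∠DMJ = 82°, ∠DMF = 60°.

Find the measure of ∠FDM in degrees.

∠FDM = 88°

1. ∠DGF = 126°  [linear pair at G on DJ]
2. ∠DFJ = 98°  [cyclic DFJM, opposite ∠F+∠M]
3. ∠DJF = 60°  [same arc DF]
4. ∠FDJ = 22°  [△DFJ]
5. ∠DFM = 32°  [△DGF]
6. ∠FDM = 88°  [△DFM]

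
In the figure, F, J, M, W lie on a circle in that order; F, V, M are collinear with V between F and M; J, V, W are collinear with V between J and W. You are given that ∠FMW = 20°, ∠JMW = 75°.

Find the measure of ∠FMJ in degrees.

1. ∠FJW = 20°  [same arc FW]
2. ∠JFW = 105°  [cyclic FJMW, opposite ∠F+∠M]
3. ∠FWJ = 55°  [△FJW]
4. ∠FMJ = 55°  [same arc FJ]

∠FMJ = 55°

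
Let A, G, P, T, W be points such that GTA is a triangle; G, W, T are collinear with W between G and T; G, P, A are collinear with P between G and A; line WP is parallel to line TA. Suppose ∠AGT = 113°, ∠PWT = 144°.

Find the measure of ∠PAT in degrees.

∠PAT = 31°

1. ∠PGW = 113°  [W on GT, P on GA]
2. ∠GWP = 36°  [linear pair at W on GT]
3. ∠GPW = 31°  [△GWP]
4. ∠APW = 149°  [linear pair at P on GA]
5. ∠PAT = 31°  [WP∥TA, co-interior at A–P]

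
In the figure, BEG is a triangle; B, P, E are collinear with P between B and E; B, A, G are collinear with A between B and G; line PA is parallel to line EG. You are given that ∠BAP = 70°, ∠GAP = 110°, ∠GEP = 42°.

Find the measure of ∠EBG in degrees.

1. ∠BGE = 70°  [PA∥EG, corresponding at A]
2. ∠BEG = 42°  [P on ray EB]
3. ∠EBG = 68°  [△BEG]

∠EBG = 68°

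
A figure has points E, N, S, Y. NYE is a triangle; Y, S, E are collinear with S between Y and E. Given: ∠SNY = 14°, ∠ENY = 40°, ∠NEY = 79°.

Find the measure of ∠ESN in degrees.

∠ESN = 75°

1. ∠EYN = 61°  [△NYE]
2. ∠NYS = 61°  [S on ray YE]
3. ∠NSY = 105°  [△NYS]
4. ∠ESN = 75°  [linear pair at S on YE]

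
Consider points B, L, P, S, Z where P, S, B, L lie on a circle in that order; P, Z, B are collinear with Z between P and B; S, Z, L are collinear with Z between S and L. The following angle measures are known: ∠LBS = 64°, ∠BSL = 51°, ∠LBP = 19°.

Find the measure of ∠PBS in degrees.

1. ∠LPS = 116°  [cyclic PSBL, opposite ∠P+∠B]
2. ∠LSP = 19°  [same arc PL]
3. ∠PLS = 45°  [△PSL]
4. ∠PBS = 45°  [same arc PS]

∠PBS = 45°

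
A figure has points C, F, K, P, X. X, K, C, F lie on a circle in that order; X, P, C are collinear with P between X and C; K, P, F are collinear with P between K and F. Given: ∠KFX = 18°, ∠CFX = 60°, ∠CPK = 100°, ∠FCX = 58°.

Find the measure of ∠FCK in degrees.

1. ∠FKX = 58°  [same arc XF]
2. ∠FXK = 104°  [△XKF]
3. ∠FCK = 76°  [cyclic XKCF, opposite ∠X+∠C]

∠FCK = 76°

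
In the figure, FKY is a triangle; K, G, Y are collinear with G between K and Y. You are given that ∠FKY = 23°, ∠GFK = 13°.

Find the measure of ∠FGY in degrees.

1. ∠FKG = 23°  [G on ray KY]
2. ∠FGK = 144°  [△FKG]
3. ∠FGY = 36°  [linear pair at G on KY]

∠FGY = 36°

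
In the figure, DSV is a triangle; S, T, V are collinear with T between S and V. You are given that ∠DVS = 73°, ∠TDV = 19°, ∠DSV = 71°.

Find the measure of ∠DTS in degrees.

1. ∠DVT = 73°  [T on ray VS]
2. ∠DTV = 88°  [△DTV]
3. ∠DTS = 92°  [linear pair at T on SV]

∠DTS = 92°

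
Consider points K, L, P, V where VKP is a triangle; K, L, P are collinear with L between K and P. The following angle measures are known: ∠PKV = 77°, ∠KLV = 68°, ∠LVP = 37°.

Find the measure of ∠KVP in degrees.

∠KVP = 72°

1. ∠PLV = 112°  [linear pair at L on KP]
2. ∠LPV = 31°  [△VLP]
3. ∠KPV = 31°  [L on ray PK]
4. ∠KVP = 72°  [△VKP]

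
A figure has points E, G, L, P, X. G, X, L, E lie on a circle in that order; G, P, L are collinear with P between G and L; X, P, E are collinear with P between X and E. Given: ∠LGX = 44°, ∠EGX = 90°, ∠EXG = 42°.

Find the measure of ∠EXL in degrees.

1. ∠LEX = 44°  [same arc XL]
2. ∠ELX = 90°  [cyclic GXLE, opposite ∠G+∠L]
3. ∠EXL = 46°  [△XLE]

∠EXL = 46°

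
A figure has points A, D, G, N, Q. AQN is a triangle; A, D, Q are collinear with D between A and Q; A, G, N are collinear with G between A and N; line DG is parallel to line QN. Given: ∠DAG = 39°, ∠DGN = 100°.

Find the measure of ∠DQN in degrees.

∠DQN = 61°

1. ∠AGD = 80°  [linear pair at G on AN]
2. ∠ADG = 61°  [△ADG]
3. ∠GDQ = 119°  [linear pair at D on AQ]
4. ∠DQN = 61°  [DG∥QN, co-interior at Q–D]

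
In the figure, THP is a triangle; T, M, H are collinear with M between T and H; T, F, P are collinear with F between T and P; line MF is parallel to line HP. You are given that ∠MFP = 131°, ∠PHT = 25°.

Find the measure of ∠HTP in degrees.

∠HTP = 106°

1. ∠MFT = 49°  [linear pair at F on TP]
2. ∠FMT = 25°  [MF∥HP, corresponding at M]
3. ∠FTM = 106°  [△TMF]
4. ∠HTP = 106°  [M on TH, F on TP]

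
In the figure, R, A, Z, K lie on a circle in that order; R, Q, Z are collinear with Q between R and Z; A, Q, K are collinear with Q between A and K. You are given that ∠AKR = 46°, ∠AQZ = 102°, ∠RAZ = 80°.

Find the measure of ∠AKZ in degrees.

1. ∠AZR = 46°  [same arc RA]
2. ∠ARZ = 54°  [△RAZ]
3. ∠AKZ = 54°  [same arc AZ]

∠AKZ = 54°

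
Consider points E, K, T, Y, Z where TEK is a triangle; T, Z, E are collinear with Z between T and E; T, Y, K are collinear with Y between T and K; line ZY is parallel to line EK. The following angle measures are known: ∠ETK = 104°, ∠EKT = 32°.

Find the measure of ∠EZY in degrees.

1. ∠KET = 44°  [△TEK]
2. ∠TZY = 44°  [ZY∥EK, corresponding at Z]
3. ∠EZY = 136°  [linear pair at Z on TE]

∠EZY = 136°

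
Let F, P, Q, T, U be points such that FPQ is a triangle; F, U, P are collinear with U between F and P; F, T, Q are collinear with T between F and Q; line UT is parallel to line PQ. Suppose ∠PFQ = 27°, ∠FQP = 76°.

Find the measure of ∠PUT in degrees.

∠PUT = 103°

1. ∠FPQ = 77°  [△FPQ]
2. ∠FUT = 77°  [UT∥PQ, corresponding at U]
3. ∠PUT = 103°  [linear pair at U on FP]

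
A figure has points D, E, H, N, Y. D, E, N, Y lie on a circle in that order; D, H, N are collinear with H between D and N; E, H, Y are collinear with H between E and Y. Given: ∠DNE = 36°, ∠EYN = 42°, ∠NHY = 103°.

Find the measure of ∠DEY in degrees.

∠DEY = 35°

1. ∠EDN = 42°  [same arc EN]
2. ∠DHE = 103°  [vertical angles at H]
3. ∠DEY = 35°  [△DHE]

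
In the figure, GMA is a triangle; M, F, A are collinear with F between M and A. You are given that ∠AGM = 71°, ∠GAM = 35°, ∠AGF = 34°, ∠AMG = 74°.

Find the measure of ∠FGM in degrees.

1. ∠FAG = 35°  [F on ray AM]
2. ∠AFG = 111°  [△GFA]
3. ∠FMG = 74°  [F on ray MA]
4. ∠GFM = 69°  [linear pair at F on MA]
5. ∠FGM = 37°  [△GMF]

∠FGM = 37°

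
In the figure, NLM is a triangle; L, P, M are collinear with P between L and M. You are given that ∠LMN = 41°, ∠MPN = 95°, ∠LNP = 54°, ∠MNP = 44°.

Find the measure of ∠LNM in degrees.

∠LNM = 98°

1. ∠LPN = 85°  [linear pair at P on LM]
2. ∠NLP = 41°  [△NLP]
3. ∠MLN = 41°  [P on ray LM]
4. ∠LNM = 98°  [△NLM]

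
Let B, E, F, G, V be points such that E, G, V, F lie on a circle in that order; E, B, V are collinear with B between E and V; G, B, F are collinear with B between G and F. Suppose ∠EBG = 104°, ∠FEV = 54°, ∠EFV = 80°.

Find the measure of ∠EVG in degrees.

∠EVG = 50°

1. ∠GBV = 76°  [linear pair at B on EV]
2. ∠FGV = 54°  [same arc VF]
3. ∠EVG = 50°  [△GBV]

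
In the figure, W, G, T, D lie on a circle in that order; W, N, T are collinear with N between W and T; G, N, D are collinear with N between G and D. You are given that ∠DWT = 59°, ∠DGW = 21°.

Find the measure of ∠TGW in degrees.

∠TGW = 80°

1. ∠DTW = 21°  [same arc WD]
2. ∠TDW = 100°  [△WTD]
3. ∠TGW = 80°  [cyclic WGTD, opposite ∠G+∠D]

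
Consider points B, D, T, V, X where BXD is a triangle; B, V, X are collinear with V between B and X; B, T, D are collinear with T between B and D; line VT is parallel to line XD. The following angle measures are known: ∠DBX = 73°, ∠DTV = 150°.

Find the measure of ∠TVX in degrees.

1. ∠TBV = 73°  [V on BX, T on BD]
2. ∠BTV = 30°  [linear pair at T on BD]
3. ∠BVT = 77°  [△BVT]
4. ∠TVX = 103°  [linear pair at V on BX]

∠TVX = 103°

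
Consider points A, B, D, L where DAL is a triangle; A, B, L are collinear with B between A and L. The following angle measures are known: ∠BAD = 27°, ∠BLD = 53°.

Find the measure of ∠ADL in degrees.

∠ADL = 100°

1. ∠DAL = 27°  [B on ray AL]
2. ∠ALD = 53°  [B on ray LA]
3. ∠ADL = 100°  [△DAL]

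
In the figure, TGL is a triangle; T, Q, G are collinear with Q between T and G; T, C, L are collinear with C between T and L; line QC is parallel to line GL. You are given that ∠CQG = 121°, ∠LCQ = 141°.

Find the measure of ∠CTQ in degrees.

∠CTQ = 82°

1. ∠CQT = 59°  [linear pair at Q on TG]
2. ∠QCT = 39°  [linear pair at C on TL]
3. ∠CTQ = 82°  [△TQC]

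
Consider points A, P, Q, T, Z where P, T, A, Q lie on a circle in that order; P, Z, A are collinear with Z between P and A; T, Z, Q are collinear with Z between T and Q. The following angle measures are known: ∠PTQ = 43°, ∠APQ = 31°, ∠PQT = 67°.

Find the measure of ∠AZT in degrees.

1. ∠ATQ = 31°  [same arc AQ]
2. ∠PAT = 67°  [same arc PT]
3. ∠AZT = 82°  [△TZA]

∠AZT = 82°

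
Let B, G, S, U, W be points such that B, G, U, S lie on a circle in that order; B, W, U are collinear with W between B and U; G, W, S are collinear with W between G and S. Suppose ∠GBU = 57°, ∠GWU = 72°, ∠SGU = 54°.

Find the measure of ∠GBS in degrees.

∠GBS = 111°

1. ∠GSU = 57°  [same arc GU]
2. ∠GUS = 69°  [△GUS]
3. ∠GBS = 111°  [cyclic BGUS, opposite ∠B+∠U]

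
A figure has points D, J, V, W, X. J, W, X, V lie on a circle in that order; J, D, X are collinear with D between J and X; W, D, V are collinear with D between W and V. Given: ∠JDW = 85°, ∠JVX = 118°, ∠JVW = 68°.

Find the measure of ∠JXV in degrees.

∠JXV = 45°

1. ∠VDX = 85°  [vertical angles at D]
2. ∠JDV = 95°  [linear pair at D on JX]
3. ∠VJX = 17°  [△JDV]
4. ∠JXV = 45°  [△JXV]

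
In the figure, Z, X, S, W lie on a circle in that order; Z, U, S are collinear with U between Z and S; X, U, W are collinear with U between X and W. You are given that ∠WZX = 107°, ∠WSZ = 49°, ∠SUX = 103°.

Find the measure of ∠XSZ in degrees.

1. ∠WXZ = 49°  [same arc ZW]
2. ∠XWZ = 24°  [△ZXW]
3. ∠XSZ = 24°  [same arc ZX]

∠XSZ = 24°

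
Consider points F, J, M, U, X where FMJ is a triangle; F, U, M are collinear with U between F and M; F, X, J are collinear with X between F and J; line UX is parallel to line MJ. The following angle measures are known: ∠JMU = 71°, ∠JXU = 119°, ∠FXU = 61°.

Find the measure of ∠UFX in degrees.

∠UFX = 48°

1. ∠FMJ = 71°  [U on ray MF]
2. ∠FJM = 61°  [UX∥MJ, corresponding at X]
3. ∠JFM = 48°  [△FMJ]
4. ∠UFX = 48°  [U on FM, X on FJ]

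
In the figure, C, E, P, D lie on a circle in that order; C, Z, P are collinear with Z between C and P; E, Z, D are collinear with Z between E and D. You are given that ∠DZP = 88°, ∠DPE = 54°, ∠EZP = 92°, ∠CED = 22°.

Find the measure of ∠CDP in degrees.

∠CDP = 102°

1. ∠CZD = 92°  [linear pair at Z on CP]
2. ∠DCE = 126°  [cyclic CEPD, opposite ∠C+∠P]
3. ∠CPD = 22°  [same arc CD]
4. ∠CDE = 32°  [△CED]
5. ∠DCP = 56°  [△CZD]
6. ∠CDP = 102°  [△CPD]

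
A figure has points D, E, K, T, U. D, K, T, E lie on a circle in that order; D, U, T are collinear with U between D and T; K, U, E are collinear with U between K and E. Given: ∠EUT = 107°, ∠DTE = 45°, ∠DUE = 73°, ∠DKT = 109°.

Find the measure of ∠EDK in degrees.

1. ∠DKE = 45°  [same arc DE]
2. ∠DET = 71°  [cyclic DKTE, opposite ∠K+∠E]
3. ∠EDT = 64°  [△DTE]
4. ∠DEK = 43°  [△DUE]
5. ∠EDK = 92°  [△DKE]

∠EDK = 92°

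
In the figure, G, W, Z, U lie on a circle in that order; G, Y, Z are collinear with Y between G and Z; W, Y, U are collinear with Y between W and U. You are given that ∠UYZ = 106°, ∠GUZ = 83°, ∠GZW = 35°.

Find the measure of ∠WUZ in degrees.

1. ∠GWZ = 97°  [cyclic GWZU, opposite ∠W+∠U]
2. ∠WGZ = 48°  [△GWZ]
3. ∠WUZ = 48°  [same arc WZ]

∠WUZ = 48°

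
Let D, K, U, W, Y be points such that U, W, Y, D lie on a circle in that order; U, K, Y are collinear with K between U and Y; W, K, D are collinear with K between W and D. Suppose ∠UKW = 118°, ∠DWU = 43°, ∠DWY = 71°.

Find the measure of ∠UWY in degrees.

1. ∠WKY = 62°  [linear pair at K on UY]
2. ∠WUY = 19°  [△UKW]
3. ∠UYW = 47°  [△WKY]
4. ∠UWY = 114°  [△UWY]

∠UWY = 114°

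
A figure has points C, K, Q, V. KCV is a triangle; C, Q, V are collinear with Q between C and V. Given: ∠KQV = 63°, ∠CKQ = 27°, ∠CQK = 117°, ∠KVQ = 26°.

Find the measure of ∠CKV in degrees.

1. ∠KCQ = 36°  [△KCQ]
2. ∠CVK = 26°  [Q on ray VC]
3. ∠KCV = 36°  [Q on ray CV]
4. ∠CKV = 118°  [△KCV]

∠CKV = 118°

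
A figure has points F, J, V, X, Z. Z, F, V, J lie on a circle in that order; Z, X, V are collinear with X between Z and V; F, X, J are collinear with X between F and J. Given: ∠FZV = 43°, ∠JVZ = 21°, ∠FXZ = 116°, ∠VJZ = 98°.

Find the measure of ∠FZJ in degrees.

∠FZJ = 104°

1. ∠FJV = 43°  [same arc FV]
2. ∠JZV = 61°  [△ZVJ]
3. ∠JFV = 61°  [same arc VJ]
4. ∠FVJ = 76°  [△FVJ]
5. ∠FZJ = 104°  [cyclic ZFVJ, opposite ∠Z+∠V]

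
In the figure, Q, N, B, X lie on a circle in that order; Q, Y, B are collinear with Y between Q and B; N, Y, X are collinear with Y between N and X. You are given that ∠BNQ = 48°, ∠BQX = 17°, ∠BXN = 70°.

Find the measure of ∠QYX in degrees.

1. ∠BXQ = 132°  [cyclic QNBX, opposite ∠N+∠X]
2. ∠QBX = 31°  [△QBX]
3. ∠BYX = 79°  [△BYX]
4. ∠QYX = 101°  [linear pair at Y on QB]

∠QYX = 101°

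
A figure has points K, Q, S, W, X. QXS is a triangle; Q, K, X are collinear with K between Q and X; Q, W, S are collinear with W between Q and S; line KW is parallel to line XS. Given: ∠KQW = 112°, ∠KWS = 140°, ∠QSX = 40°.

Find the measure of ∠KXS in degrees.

∠KXS = 28°

1. ∠SQX = 112°  [K on QX, W on QS]
2. ∠QXS = 28°  [△QXS]
3. ∠KXS = 28°  [K on ray XQ]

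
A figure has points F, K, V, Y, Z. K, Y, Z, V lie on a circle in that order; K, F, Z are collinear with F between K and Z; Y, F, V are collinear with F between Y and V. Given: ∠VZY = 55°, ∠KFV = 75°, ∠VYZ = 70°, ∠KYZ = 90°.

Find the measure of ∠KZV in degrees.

∠KZV = 20°

1. ∠YVZ = 55°  [△YZV]
2. ∠VFZ = 105°  [linear pair at F on KZ]
3. ∠KZV = 20°  [△ZFV]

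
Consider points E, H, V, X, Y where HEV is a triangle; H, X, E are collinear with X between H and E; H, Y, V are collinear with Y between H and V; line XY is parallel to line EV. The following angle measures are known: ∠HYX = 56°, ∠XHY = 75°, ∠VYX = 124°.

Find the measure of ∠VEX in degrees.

∠VEX = 49°

1. ∠HXY = 49°  [△HXY]
2. ∠EXY = 131°  [linear pair at X on HE]
3. ∠VEX = 49°  [XY∥EV, co-interior at E–X]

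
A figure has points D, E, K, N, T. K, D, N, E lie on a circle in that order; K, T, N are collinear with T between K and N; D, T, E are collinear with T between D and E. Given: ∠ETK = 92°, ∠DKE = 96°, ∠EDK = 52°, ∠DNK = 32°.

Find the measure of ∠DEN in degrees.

∠DEN = 40°

1. ∠ETN = 88°  [linear pair at T on KN]
2. ∠ENK = 52°  [same arc KE]
3. ∠DEN = 40°  [△NTE]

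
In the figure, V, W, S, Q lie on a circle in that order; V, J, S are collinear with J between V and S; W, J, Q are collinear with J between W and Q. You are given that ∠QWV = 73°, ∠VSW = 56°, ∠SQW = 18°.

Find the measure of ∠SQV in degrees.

∠SQV = 74°

1. ∠SVW = 18°  [same arc WS]
2. ∠SWV = 106°  [△VWS]
3. ∠SQV = 74°  [cyclic VWSQ, opposite ∠W+∠Q]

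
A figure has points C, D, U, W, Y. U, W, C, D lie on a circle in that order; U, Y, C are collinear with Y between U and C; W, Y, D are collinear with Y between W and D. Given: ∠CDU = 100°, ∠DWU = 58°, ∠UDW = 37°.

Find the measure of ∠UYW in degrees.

1. ∠CWU = 80°  [cyclic UWCD, opposite ∠W+∠D]
2. ∠UCW = 37°  [same arc UW]
3. ∠CUW = 63°  [△UWC]
4. ∠UYW = 59°  [△UYW]

∠UYW = 59°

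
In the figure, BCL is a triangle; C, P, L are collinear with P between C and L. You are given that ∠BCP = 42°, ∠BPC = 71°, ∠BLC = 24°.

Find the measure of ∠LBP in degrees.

∠LBP = 47°

1. ∠BPL = 109°  [linear pair at P on CL]
2. ∠BLP = 24°  [P on ray LC]
3. ∠LBP = 47°  [△BPL]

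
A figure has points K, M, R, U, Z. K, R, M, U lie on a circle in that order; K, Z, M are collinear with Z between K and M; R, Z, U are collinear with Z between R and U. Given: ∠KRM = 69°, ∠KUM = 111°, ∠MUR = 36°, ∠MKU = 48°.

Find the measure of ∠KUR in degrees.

1. ∠MKR = 36°  [same arc RM]
2. ∠KMR = 75°  [△KRM]
3. ∠KUR = 75°  [same arc KR]

∠KUR = 75°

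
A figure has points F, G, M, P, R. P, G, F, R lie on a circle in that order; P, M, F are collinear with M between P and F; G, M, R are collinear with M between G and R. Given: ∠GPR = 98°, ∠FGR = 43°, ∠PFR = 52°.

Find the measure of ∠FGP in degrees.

∠FGP = 95°

1. ∠FPR = 43°  [same arc FR]
2. ∠FRP = 85°  [△PFR]
3. ∠FGP = 95°  [cyclic PGFR, opposite ∠G+∠R]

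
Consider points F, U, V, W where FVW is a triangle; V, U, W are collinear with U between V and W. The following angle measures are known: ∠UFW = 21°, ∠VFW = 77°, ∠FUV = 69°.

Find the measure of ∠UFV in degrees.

1. ∠FUW = 111°  [linear pair at U on VW]
2. ∠FWU = 48°  [△FUW]
3. ∠FWV = 48°  [U on ray WV]
4. ∠FVW = 55°  [△FVW]
5. ∠FVU = 55°  [U on ray VW]
6. ∠UFV = 56°  [△FVU]

∠UFV = 56°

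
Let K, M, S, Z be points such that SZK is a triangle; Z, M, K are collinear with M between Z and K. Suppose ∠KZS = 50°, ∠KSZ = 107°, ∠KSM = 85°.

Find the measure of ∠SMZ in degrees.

1. ∠SKZ = 23°  [△SZK]
2. ∠MKS = 23°  [M on ray KZ]
3. ∠KMS = 72°  [△SMK]
4. ∠SMZ = 108°  [linear pair at M on ZK]

∠SMZ = 108°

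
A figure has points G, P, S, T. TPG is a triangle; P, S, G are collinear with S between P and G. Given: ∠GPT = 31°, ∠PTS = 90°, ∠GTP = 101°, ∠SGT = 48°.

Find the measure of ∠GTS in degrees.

∠GTS = 11°

1. ∠SPT = 31°  [S on ray PG]
2. ∠PST = 59°  [△TPS]
3. ∠GST = 121°  [linear pair at S on PG]
4. ∠GTS = 11°  [△TSG]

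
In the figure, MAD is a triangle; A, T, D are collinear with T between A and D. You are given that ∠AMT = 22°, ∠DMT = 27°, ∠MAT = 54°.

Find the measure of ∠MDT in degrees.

∠MDT = 77°

1. ∠ATM = 104°  [△MAT]
2. ∠DTM = 76°  [linear pair at T on AD]
3. ∠MDT = 77°  [△MTD]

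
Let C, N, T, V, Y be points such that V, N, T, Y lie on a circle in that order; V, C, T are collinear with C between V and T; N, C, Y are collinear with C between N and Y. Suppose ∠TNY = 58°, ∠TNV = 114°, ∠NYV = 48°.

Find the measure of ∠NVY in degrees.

1. ∠TVY = 58°  [same arc TY]
2. ∠TYV = 66°  [cyclic VNTY, opposite ∠N+∠Y]
3. ∠VTY = 56°  [△VTY]
4. ∠VNY = 56°  [same arc VY]
5. ∠NVY = 76°  [△VNY]

∠NVY = 76°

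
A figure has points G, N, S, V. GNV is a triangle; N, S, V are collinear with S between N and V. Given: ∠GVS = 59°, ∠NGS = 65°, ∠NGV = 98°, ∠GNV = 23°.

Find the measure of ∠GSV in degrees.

1. ∠GNS = 23°  [S on ray NV]
2. ∠GSN = 92°  [△GNS]
3. ∠GSV = 88°  [linear pair at S on NV]

∠GSV = 88°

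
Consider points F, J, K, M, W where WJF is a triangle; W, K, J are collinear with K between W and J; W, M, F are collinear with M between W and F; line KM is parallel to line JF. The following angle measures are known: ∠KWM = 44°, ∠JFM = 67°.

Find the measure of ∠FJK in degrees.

1. ∠FWJ = 44°  [K on WJ, M on WF]
2. ∠JFW = 67°  [M on ray FW]
3. ∠FJW = 69°  [△WJF]
4. ∠FJK = 69°  [K on ray JW]

∠FJK = 69°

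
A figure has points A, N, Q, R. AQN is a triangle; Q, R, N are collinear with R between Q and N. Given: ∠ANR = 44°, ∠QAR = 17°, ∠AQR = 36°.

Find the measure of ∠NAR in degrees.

∠NAR = 83°

1. ∠ARQ = 127°  [△AQR]
2. ∠ARN = 53°  [linear pair at R on QN]
3. ∠NAR = 83°  [△ARN]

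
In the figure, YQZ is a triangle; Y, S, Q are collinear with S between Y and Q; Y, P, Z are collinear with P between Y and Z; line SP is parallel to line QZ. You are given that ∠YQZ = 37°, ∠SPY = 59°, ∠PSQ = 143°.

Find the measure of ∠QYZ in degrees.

∠QYZ = 84°

1. ∠PSY = 37°  [SP∥QZ, corresponding at S]
2. ∠PYS = 84°  [△YSP]
3. ∠QYZ = 84°  [S on YQ, P on YZ]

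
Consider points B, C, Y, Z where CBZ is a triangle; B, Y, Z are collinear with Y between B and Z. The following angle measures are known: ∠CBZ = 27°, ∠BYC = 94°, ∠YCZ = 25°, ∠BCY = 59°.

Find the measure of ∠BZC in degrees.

1. ∠CYZ = 86°  [linear pair at Y on BZ]
2. ∠CZY = 69°  [△CYZ]
3. ∠BZC = 69°  [Y on ray ZB]

∠BZC = 69°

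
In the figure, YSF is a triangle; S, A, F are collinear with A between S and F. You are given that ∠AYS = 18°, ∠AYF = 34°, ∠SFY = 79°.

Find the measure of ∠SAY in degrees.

1. ∠AFY = 79°  [A on ray FS]
2. ∠FAY = 67°  [△YAF]
3. ∠SAY = 113°  [linear pair at A on SF]

∠SAY = 113°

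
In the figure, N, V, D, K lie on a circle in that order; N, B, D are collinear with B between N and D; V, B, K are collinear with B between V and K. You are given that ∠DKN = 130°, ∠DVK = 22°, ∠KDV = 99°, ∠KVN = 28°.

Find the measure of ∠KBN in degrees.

1. ∠DNK = 22°  [same arc DK]
2. ∠KNV = 81°  [cyclic NVDK, opposite ∠N+∠D]
3. ∠NKV = 71°  [△NVK]
4. ∠KBN = 87°  [△NBK]

∠KBN = 87°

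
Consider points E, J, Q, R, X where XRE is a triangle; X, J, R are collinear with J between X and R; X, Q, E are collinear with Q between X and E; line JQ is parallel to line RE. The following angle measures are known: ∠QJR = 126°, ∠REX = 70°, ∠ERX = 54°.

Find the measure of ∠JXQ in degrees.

∠JXQ = 56°

1. ∠QJX = 54°  [linear pair at J on XR]
2. ∠JQX = 70°  [JQ∥RE, corresponding at Q]
3. ∠JXQ = 56°  [△XJQ]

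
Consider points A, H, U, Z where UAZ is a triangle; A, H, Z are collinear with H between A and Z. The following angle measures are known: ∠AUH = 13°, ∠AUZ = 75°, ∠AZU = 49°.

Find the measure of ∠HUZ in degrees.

∠HUZ = 62°

1. ∠UAZ = 56°  [△UAZ]
2. ∠HZU = 49°  [H on ray ZA]
3. ∠HAU = 56°  [H on ray AZ]
4. ∠AHU = 111°  [△UAH]
5. ∠UHZ = 69°  [linear pair at H on AZ]
6. ∠HUZ = 62°  [△UHZ]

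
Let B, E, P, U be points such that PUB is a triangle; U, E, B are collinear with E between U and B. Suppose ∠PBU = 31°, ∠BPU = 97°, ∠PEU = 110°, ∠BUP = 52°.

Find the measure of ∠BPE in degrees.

∠BPE = 79°

1. ∠EBP = 31°  [E on ray BU]
2. ∠BEP = 70°  [linear pair at E on UB]
3. ∠BPE = 79°  [△PEB]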